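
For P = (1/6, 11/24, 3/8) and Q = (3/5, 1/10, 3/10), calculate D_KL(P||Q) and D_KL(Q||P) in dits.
D_KL(P||Q) = 0.2467, D_KL(Q||P) = 0.2386

KL divergence is not symmetric: D_KL(P||Q) ≠ D_KL(Q||P) in general.

D_KL(P||Q) = 0.2467 dits
D_KL(Q||P) = 0.2386 dits

No, they are not equal!

This asymmetry is why KL divergence is not a true distance metric.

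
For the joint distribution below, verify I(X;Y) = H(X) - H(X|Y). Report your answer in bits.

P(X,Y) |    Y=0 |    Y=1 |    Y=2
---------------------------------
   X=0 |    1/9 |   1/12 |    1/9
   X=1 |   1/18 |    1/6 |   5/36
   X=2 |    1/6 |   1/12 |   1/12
I(X;Y) = 0.0770 bits

Mutual information has multiple equivalent forms:
- I(X;Y) = H(X) - H(X|Y)
- I(X;Y) = H(Y) - H(Y|X)
- I(X;Y) = H(X) + H(Y) - H(X,Y)

Computing all quantities:
H(X) = 1.5816, H(Y) = 1.5850, H(X,Y) = 3.0895
H(X|Y) = 1.5046, H(Y|X) = 1.5079

Verification:
H(X) - H(X|Y) = 1.5816 - 1.5046 = 0.0770
H(Y) - H(Y|X) = 1.5850 - 1.5079 = 0.0770
H(X) + H(Y) - H(X,Y) = 1.5816 + 1.5850 - 3.0895 = 0.0770

All forms give I(X;Y) = 0.0770 bits. ✓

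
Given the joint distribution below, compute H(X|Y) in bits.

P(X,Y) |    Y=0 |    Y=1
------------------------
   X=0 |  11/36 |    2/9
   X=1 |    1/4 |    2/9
0.9960 bits

Using the chain rule: H(X|Y) = H(X,Y) - H(Y)

First, compute H(X,Y) = 1.9871 bits

Marginal P(Y) = (5/9, 4/9)
H(Y) = 0.9911 bits

H(X|Y) = H(X,Y) - H(Y) = 1.9871 - 0.9911 = 0.9960 bits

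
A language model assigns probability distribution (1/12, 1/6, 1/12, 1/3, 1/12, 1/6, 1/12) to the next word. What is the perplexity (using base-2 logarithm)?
6.0000

Perplexity is 2^H (or exp(H) for natural log).

First, H = -Σ p log p = 2.5850 bits
Perplexity = 2^2.5850 = 6.0000

Interpretation: The model's uncertainty is equivalent to choosing uniformly among 6.0 options.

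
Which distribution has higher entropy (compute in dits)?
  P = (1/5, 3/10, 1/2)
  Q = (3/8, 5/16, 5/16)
Q

Computing entropies in dits:
H(P) = 0.4472
H(Q) = 0.4755

Distribution Q has higher entropy.

Intuition: The distribution closer to uniform (more spread out) has higher entropy.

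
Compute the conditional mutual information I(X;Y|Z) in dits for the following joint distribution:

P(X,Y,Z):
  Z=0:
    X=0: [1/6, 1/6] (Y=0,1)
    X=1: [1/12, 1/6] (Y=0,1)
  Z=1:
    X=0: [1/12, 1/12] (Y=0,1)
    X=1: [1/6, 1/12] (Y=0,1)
0.0061 dits

Conditional mutual information: I(X;Y|Z) = H(X|Z) + H(Y|Z) - H(X,Y|Z)

H(Z) = 0.2950
H(X,Z) = 0.5898 → H(X|Z) = 0.2948
H(Y,Z) = 0.5898 → H(Y|Z) = 0.2948
H(X,Y,Z) = 0.8785 → H(X,Y|Z) = 0.5835

I(X;Y|Z) = 0.2948 + 0.2948 - 0.5835 = 0.0061 dits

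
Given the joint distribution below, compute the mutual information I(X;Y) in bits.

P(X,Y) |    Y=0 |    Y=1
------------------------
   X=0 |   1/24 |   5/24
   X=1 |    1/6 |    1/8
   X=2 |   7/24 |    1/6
0.1167 bits

Mutual information: I(X;Y) = H(X) + H(Y) - H(X,Y)

Marginals:
P(X) = (1/4, 7/24, 11/24), H(X) = 1.5343 bits
P(Y) = (1/2, 1/2), H(Y) = 1.0000 bits

Joint entropy: H(X,Y) = 2.4176 bits

I(X;Y) = 1.5343 + 1.0000 - 2.4176 = 0.1167 bits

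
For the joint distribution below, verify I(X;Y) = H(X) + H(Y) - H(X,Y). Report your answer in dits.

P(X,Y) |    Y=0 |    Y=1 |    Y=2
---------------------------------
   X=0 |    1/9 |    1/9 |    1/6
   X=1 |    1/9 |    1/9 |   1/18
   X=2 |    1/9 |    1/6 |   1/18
I(X;Y) = 0.0172 dits

Mutual information has multiple equivalent forms:
- I(X;Y) = H(X) - H(X|Y)
- I(X;Y) = H(Y) - H(Y|X)
- I(X;Y) = H(X) + H(Y) - H(X,Y)

Computing all quantities:
H(X) = 0.4731, H(Y) = 0.4731, H(X,Y) = 0.9290
H(X|Y) = 0.4559, H(Y|X) = 0.4559

Verification:
H(X) - H(X|Y) = 0.4731 - 0.4559 = 0.0172
H(Y) - H(Y|X) = 0.4731 - 0.4559 = 0.0172
H(X) + H(Y) - H(X,Y) = 0.4731 + 0.4731 - 0.9290 = 0.0172

All forms give I(X;Y) = 0.0172 dits. ✓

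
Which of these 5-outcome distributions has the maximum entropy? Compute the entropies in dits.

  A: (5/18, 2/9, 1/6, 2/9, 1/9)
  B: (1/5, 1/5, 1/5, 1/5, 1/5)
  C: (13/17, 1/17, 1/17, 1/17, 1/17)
B

For a discrete distribution over n outcomes, entropy is maximized by the uniform distribution.

Computing entropies:
H(A) = 0.6806 dits
H(B) = 0.6990 dits
H(C) = 0.3786 dits

The uniform distribution (where all probabilities equal 1/5) achieves the maximum entropy of log_10(5) = 0.6990 dits.

Distribution B has the highest entropy.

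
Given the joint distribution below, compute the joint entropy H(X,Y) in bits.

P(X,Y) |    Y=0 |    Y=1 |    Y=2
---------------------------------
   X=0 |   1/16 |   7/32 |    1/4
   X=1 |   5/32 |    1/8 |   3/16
2.4759 bits

Joint entropy is H(X,Y) = -Σ_{x,y} p(x,y) log p(x,y).

Summing over all non-zero entries:
H(X,Y) = -[1/16·log_2(1/16) + 7/32·log_2(7/32) + 1/4·log_2(1/4) + 5/32·log_2(5/32) + 1/8·log_2(1/8) + 3/16·log_2(3/16)]
H(X,Y) = 2.4759 bits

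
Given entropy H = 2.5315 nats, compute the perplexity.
12.5724

Perplexity is e^H (or exp(H) for natural log).

H = 2.5315 nats
Perplexity = e^2.5315 = 12.5724

Interpretation: The model's uncertainty is equivalent to choosing uniformly among 12.6 options.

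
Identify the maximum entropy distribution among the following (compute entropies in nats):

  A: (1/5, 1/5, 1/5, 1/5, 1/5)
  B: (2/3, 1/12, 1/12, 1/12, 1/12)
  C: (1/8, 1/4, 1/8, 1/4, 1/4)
A

For a discrete distribution over n outcomes, entropy is maximized by the uniform distribution.

Computing entropies:
H(A) = 1.6094 nats
H(B) = 1.0986 nats
H(C) = 1.5596 nats

The uniform distribution (where all probabilities equal 1/5) achieves the maximum entropy of log_e(5) = 1.6094 nats.

Distribution A has the highest entropy.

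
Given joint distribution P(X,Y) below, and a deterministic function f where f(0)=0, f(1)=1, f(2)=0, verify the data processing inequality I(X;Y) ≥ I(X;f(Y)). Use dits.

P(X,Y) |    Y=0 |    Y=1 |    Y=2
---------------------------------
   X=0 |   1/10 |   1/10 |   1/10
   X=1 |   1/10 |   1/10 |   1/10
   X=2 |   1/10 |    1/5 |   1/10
I(X;Y) = 0.0060, I(X;f(Y)) = 0.0060, inequality holds: 0.0060 ≥ 0.0060

Data Processing Inequality: For any Markov chain X → Y → Z, we have I(X;Y) ≥ I(X;Z).

Here Z = f(Y) is a deterministic function of Y, forming X → Y → Z.

Original I(X;Y) = 0.0060 dits

After applying f:
P(X,Z) where Z=f(Y):
- P(X,Z=0) = P(X,Y=0) + P(X,Y=2)
- P(X,Z=1) = P(X,Y=1)

I(X;Z) = I(X;f(Y)) = 0.0060 dits

Verification: 0.0060 ≥ 0.0060 ✓

Information cannot be created by processing; the function f can only lose information about X.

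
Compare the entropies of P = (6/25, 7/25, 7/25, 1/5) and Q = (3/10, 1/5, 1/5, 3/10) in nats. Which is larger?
P

Computing entropies in nats:
H(P) = 1.3773
H(Q) = 1.3662

Distribution P has higher entropy.

Intuition: The distribution closer to uniform (more spread out) has higher entropy.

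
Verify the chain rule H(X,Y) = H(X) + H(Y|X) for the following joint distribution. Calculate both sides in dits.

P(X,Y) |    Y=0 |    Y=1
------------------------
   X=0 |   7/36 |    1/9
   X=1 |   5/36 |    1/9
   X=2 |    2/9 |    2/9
H(X,Y) = 0.7597, H(X) = 0.4644, H(Y|X) = 0.2954 (all in dits)

Chain rule: H(X,Y) = H(X) + H(Y|X)

Left side — joint entropy directly:
H(X,Y) = -Σ p(x,y) log p(x,y) = 0.7597 dits

Right side — compute H(Y|X) from the conditional distributions:
P(X) = (11/36, 1/4, 4/9), so H(X) = 0.4644 dits
H(Y|X) = Σ_x P(X=x) · H(Y|X=x):
  P(Y|X=0) = (7/11, 4/11), H(Y|X=0) = 0.2847, weight P(X=0) = 11/36
  P(Y|X=1) = (5/9, 4/9), H(Y|X=1) = 0.2983, weight P(X=1) = 1/4
  P(Y|X=2) = (1/2, 1/2), H(Y|X=2) = 0.3010, weight P(X=2) = 4/9
H(Y|X) = 0.2954 dits

H(X) + H(Y|X) = 0.4644 + 0.2954 = 0.7597 dits

Both sides equal 0.7597 dits. ✓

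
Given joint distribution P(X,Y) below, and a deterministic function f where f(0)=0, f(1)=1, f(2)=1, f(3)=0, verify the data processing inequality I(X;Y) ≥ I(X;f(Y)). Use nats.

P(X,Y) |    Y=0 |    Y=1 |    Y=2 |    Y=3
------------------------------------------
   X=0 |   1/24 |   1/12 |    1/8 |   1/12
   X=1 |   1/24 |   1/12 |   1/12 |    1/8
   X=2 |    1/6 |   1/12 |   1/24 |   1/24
I(X;Y) = 0.1014, I(X;f(Y)) = 0.0211, inequality holds: 0.1014 ≥ 0.0211

Data Processing Inequality: For any Markov chain X → Y → Z, we have I(X;Y) ≥ I(X;Z).

Here Z = f(Y) is a deterministic function of Y, forming X → Y → Z.

Original I(X;Y) = 0.1014 nats

After applying f:
P(X,Z) where Z=f(Y):
- P(X,Z=0) = P(X,Y=0) + P(X,Y=3)
- P(X,Z=1) = P(X,Y=1) + P(X,Y=2)

I(X;Z) = I(X;f(Y)) = 0.0211 nats

Verification: 0.1014 ≥ 0.0211 ✓

Information cannot be created by processing; the function f can only lose information about X.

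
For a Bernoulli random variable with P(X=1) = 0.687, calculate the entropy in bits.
0.8966 bits

The binary entropy function is:
H(p) = -p log(p) - (1-p) log(1-p)

H(0.687) = -0.687 × log_2(0.687) - 0.313 × log_2(0.313)
H(0.687) = 0.8966 bits

Note: Binary entropy is maximized at p=0.5 (H=1 bit) and minimized at p=0 or p=1 (H=0).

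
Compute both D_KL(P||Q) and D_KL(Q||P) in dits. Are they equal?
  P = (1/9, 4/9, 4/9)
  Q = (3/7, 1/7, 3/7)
D_KL(P||Q) = 0.1610, D_KL(Q||P) = 0.1741

KL divergence is not symmetric: D_KL(P||Q) ≠ D_KL(Q||P) in general.

D_KL(P||Q) = 0.1610 dits
D_KL(Q||P) = 0.1741 dits

No, they are not equal!

This asymmetry is why KL divergence is not a true distance metric.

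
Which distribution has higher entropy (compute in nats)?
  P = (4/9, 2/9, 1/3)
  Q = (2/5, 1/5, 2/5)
P

Computing entropies in nats:
H(P) = 1.0609
H(Q) = 1.0549

Distribution P has higher entropy.

Intuition: The distribution closer to uniform (more spread out) has higher entropy.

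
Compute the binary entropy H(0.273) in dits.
0.2546 dits

The binary entropy function is:
H(p) = -p log(p) - (1-p) log(1-p)

H(0.273) = -0.273 × log_10(0.273) - 0.727 × log_10(0.727)
H(0.273) = 0.2546 dits

Note: Binary entropy is maximized at p=0.5 (H=1 bit) and minimized at p=0 or p=1 (H=0).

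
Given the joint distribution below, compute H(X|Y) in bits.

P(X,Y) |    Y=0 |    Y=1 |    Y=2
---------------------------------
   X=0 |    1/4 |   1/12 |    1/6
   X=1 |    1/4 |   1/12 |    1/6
1.0000 bits

Using the chain rule: H(X|Y) = H(X,Y) - H(Y)

First, compute H(X,Y) = 2.4591 bits

Marginal P(Y) = (1/2, 1/6, 1/3)
H(Y) = 1.4591 bits

H(X|Y) = H(X,Y) - H(Y) = 2.4591 - 1.4591 = 1.0000 bits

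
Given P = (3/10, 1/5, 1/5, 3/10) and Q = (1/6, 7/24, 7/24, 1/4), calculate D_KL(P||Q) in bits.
0.1156 bits

KL divergence: D_KL(P||Q) = Σ p(x) log(p(x)/q(x))

Computing term by term:
  x=0: 3/10 × log_2[(3/10)/(1/6)] = 3/10 × 0.8480 = 0.2544
  x=1: 1/5 × log_2[(1/5)/(7/24)] = 1/5 × -0.5443 = -0.1089
  x=2: 1/5 × log_2[(1/5)/(7/24)] = 1/5 × -0.5443 = -0.1089
  x=3: 3/10 × log_2[(3/10)/(1/4)] = 3/10 × 0.2630 = 0.0789

D_KL(P||Q) = 0.1156 bits

Note: KL divergence is always non-negative and equals 0 iff P = Q.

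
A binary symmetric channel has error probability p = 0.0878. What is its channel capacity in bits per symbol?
0.5709 bits

For a binary symmetric channel (BSC) with error probability p:
Capacity C = 1 - H(p) bits per symbol

where H(p) = -p log₂(p) - (1-p) log₂(1-p) is the binary entropy function.

H(0.0878) = 0.4291 bits
C = 1 - 0.4291 = 0.5709 bits per symbol

This means we can reliably transmit up to 0.5709 bits of information per channel use.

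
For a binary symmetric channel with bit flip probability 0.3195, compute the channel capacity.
0.0962 bits

For a binary symmetric channel (BSC) with error probability p:
Capacity C = 1 - H(p) bits per symbol

where H(p) = -p log₂(p) - (1-p) log₂(1-p) is the binary entropy function.

H(0.3195) = 0.9038 bits
C = 1 - 0.9038 = 0.0962 bits per symbol

This means we can reliably transmit up to 0.0962 bits of information per channel use.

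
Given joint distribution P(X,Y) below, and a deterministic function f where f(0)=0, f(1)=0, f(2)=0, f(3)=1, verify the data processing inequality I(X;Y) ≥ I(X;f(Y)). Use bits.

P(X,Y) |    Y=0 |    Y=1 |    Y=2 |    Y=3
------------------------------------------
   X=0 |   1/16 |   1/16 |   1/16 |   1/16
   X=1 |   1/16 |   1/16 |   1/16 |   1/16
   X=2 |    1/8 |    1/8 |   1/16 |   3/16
I(X;Y) = 0.0244, I(X;f(Y)) = 0.0132, inequality holds: 0.0244 ≥ 0.0132

Data Processing Inequality: For any Markov chain X → Y → Z, we have I(X;Y) ≥ I(X;Z).

Here Z = f(Y) is a deterministic function of Y, forming X → Y → Z.

Original I(X;Y) = 0.0244 bits

After applying f:
P(X,Z) where Z=f(Y):
- P(X,Z=0) = P(X,Y=0) + P(X,Y=1) + P(X,Y=2)
- P(X,Z=1) = P(X,Y=3)

I(X;Z) = I(X;f(Y)) = 0.0132 bits

Verification: 0.0244 ≥ 0.0132 ✓

Information cannot be created by processing; the function f can only lose information about X.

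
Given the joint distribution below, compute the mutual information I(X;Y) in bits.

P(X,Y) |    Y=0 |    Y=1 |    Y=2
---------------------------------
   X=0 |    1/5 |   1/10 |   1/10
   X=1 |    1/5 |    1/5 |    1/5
0.0200 bits

Mutual information: I(X;Y) = H(X) + H(Y) - H(X,Y)

Marginals:
P(X) = (2/5, 3/5), H(X) = 0.9710 bits
P(Y) = (2/5, 3/10, 3/10), H(Y) = 1.5710 bits

Joint entropy: H(X,Y) = 2.5219 bits

I(X;Y) = 0.9710 + 1.5710 - 2.5219 = 0.0200 bits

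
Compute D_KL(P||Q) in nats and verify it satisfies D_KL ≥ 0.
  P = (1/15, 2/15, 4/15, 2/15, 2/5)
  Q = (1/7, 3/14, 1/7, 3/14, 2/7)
0.1237 nats

KL divergence satisfies the Gibbs inequality: D_KL(P||Q) ≥ 0 for all distributions P, Q.

D_KL(P||Q) = Σ p(x) log(p(x)/q(x))
Term by term:
  x=0: 1/15 × log_e[(1/15)/(1/7)] = -0.0508
  x=1: 2/15 × log_e[(2/15)/(3/14)] = -0.0633
  x=2: 4/15 × log_e[(4/15)/(1/7)] = 0.1664
  x=3: 2/15 × log_e[(2/15)/(3/14)] = -0.0633
  x=4: 2/5 × log_e[(2/5)/(2/7)] = 0.1346
D_KL(P||Q) = 0.1237 nats

D_KL(P||Q) = 0.1237 ≥ 0 ✓

This non-negativity is a fundamental property: relative entropy cannot be negative because it measures how different Q is from P.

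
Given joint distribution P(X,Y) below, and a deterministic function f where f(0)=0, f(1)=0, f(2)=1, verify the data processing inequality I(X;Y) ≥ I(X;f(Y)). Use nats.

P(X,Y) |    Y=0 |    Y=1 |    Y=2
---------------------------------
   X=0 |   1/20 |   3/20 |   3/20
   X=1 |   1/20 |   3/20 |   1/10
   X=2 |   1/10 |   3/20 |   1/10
I(X;Y) = 0.0161, I(X;f(Y)) = 0.0081, inequality holds: 0.0161 ≥ 0.0081

Data Processing Inequality: For any Markov chain X → Y → Z, we have I(X;Y) ≥ I(X;Z).

Here Z = f(Y) is a deterministic function of Y, forming X → Y → Z.

Original I(X;Y) = 0.0161 nats

After applying f:
P(X,Z) where Z=f(Y):
- P(X,Z=0) = P(X,Y=0) + P(X,Y=1)
- P(X,Z=1) = P(X,Y=2)

I(X;Z) = I(X;f(Y)) = 0.0081 nats

Verification: 0.0161 ≥ 0.0081 ✓

Information cannot be created by processing; the function f can only lose information about X.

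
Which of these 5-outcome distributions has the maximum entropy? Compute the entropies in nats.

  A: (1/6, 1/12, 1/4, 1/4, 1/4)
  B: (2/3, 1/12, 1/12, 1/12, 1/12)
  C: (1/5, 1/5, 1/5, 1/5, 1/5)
C

For a discrete distribution over n outcomes, entropy is maximized by the uniform distribution.

Computing entropies:
H(A) = 1.5454 nats
H(B) = 1.0986 nats
H(C) = 1.6094 nats

The uniform distribution (where all probabilities equal 1/5) achieves the maximum entropy of log_e(5) = 1.6094 nats.

Distribution C has the highest entropy.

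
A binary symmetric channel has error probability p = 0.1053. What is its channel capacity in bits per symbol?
0.5144 bits

For a binary symmetric channel (BSC) with error probability p:
Capacity C = 1 - H(p) bits per symbol

where H(p) = -p log₂(p) - (1-p) log₂(1-p) is the binary entropy function.

H(0.1053) = 0.4856 bits
C = 1 - 0.4856 = 0.5144 bits per symbol

This means we can reliably transmit up to 0.5144 bits of information per channel use.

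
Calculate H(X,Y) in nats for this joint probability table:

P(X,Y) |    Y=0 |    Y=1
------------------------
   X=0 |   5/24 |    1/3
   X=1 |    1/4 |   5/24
1.3664 nats

Joint entropy is H(X,Y) = -Σ_{x,y} p(x,y) log p(x,y).

Summing over all non-zero entries:
H(X,Y) = -[5/24·log_e(5/24) + 1/3·log_e(1/3) + 1/4·log_e(1/4) + 5/24·log_e(5/24)]
H(X,Y) = 1.3664 nats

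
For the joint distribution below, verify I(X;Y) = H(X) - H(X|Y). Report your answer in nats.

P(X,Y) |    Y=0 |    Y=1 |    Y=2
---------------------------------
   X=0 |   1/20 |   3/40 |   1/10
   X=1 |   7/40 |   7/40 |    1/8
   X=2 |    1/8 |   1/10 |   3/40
I(X;Y) = 0.0177 nats

Mutual information has multiple equivalent forms:
- I(X;Y) = H(X) - H(X|Y)
- I(X;Y) = H(Y) - H(Y|X)
- I(X;Y) = H(X) + H(Y) - H(X,Y)

Computing all quantities:
H(X) = 1.0504, H(Y) = 1.0961, H(X,Y) = 2.1287
H(X|Y) = 1.0327, H(Y|X) = 1.0783

Verification:
H(X) - H(X|Y) = 1.0504 - 1.0327 = 0.0177
H(Y) - H(Y|X) = 1.0961 - 1.0783 = 0.0177
H(X) + H(Y) - H(X,Y) = 1.0504 + 1.0961 - 2.1287 = 0.0177

All forms give I(X;Y) = 0.0177 nats. ✓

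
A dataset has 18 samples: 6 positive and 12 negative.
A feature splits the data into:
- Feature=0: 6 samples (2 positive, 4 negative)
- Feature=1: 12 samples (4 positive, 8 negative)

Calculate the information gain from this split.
0.0000 bits

Information Gain = H(Y) - H(Y|Feature)

Before split:
P(positive) = 6/18 = 0.3333
H(Y) = 0.9183 bits

After split:
Feature=0: H = 0.9183 bits (weight = 6/18)
Feature=1: H = 0.9183 bits (weight = 12/18)
H(Y|Feature) = (6/18)×0.9183 + (12/18)×0.9183 = 0.9183 bits

Information Gain = 0.9183 - 0.9183 = 0.0000 bits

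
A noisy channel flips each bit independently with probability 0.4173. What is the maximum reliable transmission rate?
0.0198 bits

For a binary symmetric channel (BSC) with error probability p:
Capacity C = 1 - H(p) bits per symbol

where H(p) = -p log₂(p) - (1-p) log₂(1-p) is the binary entropy function.

H(0.4173) = 0.9802 bits
C = 1 - 0.9802 = 0.0198 bits per symbol

This means we can reliably transmit up to 0.0198 bits of information per channel use.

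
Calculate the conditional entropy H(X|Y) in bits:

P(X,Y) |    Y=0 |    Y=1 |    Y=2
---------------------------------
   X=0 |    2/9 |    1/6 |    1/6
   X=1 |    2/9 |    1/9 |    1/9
0.9839 bits

Using the chain rule: H(X|Y) = H(X,Y) - H(Y)

First, compute H(X,Y) = 2.5305 bits

Marginal P(Y) = (4/9, 5/18, 5/18)
H(Y) = 1.5466 bits

H(X|Y) = H(X,Y) - H(Y) = 2.5305 - 1.5466 = 0.9839 bits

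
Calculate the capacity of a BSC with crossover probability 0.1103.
0.4992 bits

For a binary symmetric channel (BSC) with error probability p:
Capacity C = 1 - H(p) bits per symbol

where H(p) = -p log₂(p) - (1-p) log₂(1-p) is the binary entropy function.

H(0.1103) = 0.5008 bits
C = 1 - 0.5008 = 0.4992 bits per symbol

This means we can reliably transmit up to 0.4992 bits of information per channel use.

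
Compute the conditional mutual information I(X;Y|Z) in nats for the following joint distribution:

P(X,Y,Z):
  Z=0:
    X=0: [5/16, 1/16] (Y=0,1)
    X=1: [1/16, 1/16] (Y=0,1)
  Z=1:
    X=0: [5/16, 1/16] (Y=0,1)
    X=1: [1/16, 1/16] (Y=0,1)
0.0511 nats

Conditional mutual information: I(X;Y|Z) = H(X|Z) + H(Y|Z) - H(X,Y|Z)

H(Z) = 0.6931
H(X,Z) = 1.2555 → H(X|Z) = 0.5623
H(Y,Z) = 1.2555 → H(Y|Z) = 0.5623
H(X,Y,Z) = 1.7667 → H(X,Y|Z) = 1.0735

I(X;Y|Z) = 0.5623 + 0.5623 - 1.0735 = 0.0511 nats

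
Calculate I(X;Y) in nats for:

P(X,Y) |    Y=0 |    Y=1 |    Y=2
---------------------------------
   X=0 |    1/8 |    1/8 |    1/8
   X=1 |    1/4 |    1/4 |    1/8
0.0109 nats

Mutual information: I(X;Y) = H(X) + H(Y) - H(X,Y)

Marginals:
P(X) = (3/8, 5/8), H(X) = 0.6616 nats
P(Y) = (3/8, 3/8, 1/4), H(Y) = 1.0822 nats

Joint entropy: H(X,Y) = 1.7329 nats

I(X;Y) = 0.6616 + 1.0822 - 1.7329 = 0.0109 nats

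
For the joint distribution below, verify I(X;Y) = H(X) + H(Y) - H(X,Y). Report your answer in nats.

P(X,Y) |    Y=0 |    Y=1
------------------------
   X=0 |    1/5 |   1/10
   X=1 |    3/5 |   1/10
I(X;Y) = 0.0224 nats

Mutual information has multiple equivalent forms:
- I(X;Y) = H(X) - H(X|Y)
- I(X;Y) = H(Y) - H(Y|X)
- I(X;Y) = H(X) + H(Y) - H(X,Y)

Computing all quantities:
H(X) = 0.6109, H(Y) = 0.5004, H(X,Y) = 1.0889
H(X|Y) = 0.5885, H(Y|X) = 0.4780

Verification:
H(X) - H(X|Y) = 0.6109 - 0.5885 = 0.0224
H(Y) - H(Y|X) = 0.5004 - 0.4780 = 0.0224
H(X) + H(Y) - H(X,Y) = 0.6109 + 0.5004 - 1.0889 = 0.0224

All forms give I(X;Y) = 0.0224 nats. ✓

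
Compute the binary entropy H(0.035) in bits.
0.2189 bits

The binary entropy function is:
H(p) = -p log(p) - (1-p) log(1-p)

H(0.035) = -0.035 × log_2(0.035) - 0.965 × log_2(0.965)
H(0.035) = 0.2189 bits

Note: Binary entropy is maximized at p=0.5 (H=1 bit) and minimized at p=0 or p=1 (H=0).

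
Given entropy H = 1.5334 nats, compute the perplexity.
4.6339

Perplexity is e^H (or exp(H) for natural log).

H = 1.5334 nats
Perplexity = e^1.5334 = 4.6339

Interpretation: The model's uncertainty is equivalent to choosing uniformly among 4.6 options.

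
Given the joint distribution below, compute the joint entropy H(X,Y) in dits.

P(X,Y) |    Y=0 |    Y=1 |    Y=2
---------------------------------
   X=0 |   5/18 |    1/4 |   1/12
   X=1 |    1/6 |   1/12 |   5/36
0.7337 dits

Joint entropy is H(X,Y) = -Σ_{x,y} p(x,y) log p(x,y).

Summing over all non-zero entries:
H(X,Y) = -[5/18·log_10(5/18) + 1/4·log_10(1/4) + 1/12·log_10(1/12) + 1/6·log_10(1/6) + 1/12·log_10(1/12) + 5/36·log_10(5/36)]
H(X,Y) = 0.7337 dits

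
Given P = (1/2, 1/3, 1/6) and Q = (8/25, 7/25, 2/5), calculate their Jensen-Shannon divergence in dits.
0.0156 dits

Jensen-Shannon divergence is:
JSD(P||Q) = 0.5 × D_KL(P||M) + 0.5 × D_KL(Q||M)
where M = 0.5 × (P + Q) is the mixture distribution.

M = 0.5 × (1/2, 1/3, 1/6) + 0.5 × (8/25, 7/25, 2/5) = (0.41, 0.306667, 0.283333)

D_KL(P||M) = 0.0168 dits
D_KL(Q||M) = 0.0144 dits

JSD(P||Q) = 0.5 × 0.0168 + 0.5 × 0.0144 = 0.0156 dits

Unlike KL divergence, JSD is symmetric and bounded: 0 ≤ JSD ≤ log(2).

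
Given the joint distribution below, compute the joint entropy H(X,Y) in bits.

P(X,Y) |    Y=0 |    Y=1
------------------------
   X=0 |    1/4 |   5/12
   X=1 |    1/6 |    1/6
1.8879 bits

Joint entropy is H(X,Y) = -Σ_{x,y} p(x,y) log p(x,y).

Summing over all non-zero entries:
H(X,Y) = -[1/4·log_2(1/4) + 5/12·log_2(5/12) + 1/6·log_2(1/6) + 1/6·log_2(1/6)]
H(X,Y) = 1.8879 bits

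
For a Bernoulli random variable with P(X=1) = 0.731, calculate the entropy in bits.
0.8400 bits

The binary entropy function is:
H(p) = -p log(p) - (1-p) log(1-p)

H(0.731) = -0.731 × log_2(0.731) - 0.269 × log_2(0.269)
H(0.731) = 0.8400 bits

Note: Binary entropy is maximized at p=0.5 (H=1 bit) and minimized at p=0 or p=1 (H=0).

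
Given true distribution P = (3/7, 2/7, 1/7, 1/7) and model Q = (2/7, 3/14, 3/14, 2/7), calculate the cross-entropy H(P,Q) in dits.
0.5976 dits

Cross-entropy: H(P,Q) = -Σ p(x) log q(x)

Alternatively: H(P,Q) = H(P) + D_KL(P||Q)
H(P) = 0.5546 dits
D_KL(P||Q) = 0.0430 dits

H(P,Q) = 0.5546 + 0.0430 = 0.5976 dits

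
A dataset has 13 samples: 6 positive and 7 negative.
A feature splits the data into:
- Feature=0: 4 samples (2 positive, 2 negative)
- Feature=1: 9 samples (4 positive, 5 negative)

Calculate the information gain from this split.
0.0019 bits

Information Gain = H(Y) - H(Y|Feature)

Before split:
P(positive) = 6/13 = 0.4615
H(Y) = 0.9957 bits

After split:
Feature=0: H = 1.0000 bits (weight = 4/13)
Feature=1: H = 0.9911 bits (weight = 9/13)
H(Y|Feature) = (4/13)×1.0000 + (9/13)×0.9911 = 0.9938 bits

Information Gain = 0.9957 - 0.9938 = 0.0019 bits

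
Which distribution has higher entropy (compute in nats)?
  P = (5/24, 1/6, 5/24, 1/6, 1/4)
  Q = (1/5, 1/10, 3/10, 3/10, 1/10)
P

Computing entropies in nats:
H(P) = 1.5974
H(Q) = 1.5048

Distribution P has higher entropy.

Intuition: The distribution closer to uniform (more spread out) has higher entropy.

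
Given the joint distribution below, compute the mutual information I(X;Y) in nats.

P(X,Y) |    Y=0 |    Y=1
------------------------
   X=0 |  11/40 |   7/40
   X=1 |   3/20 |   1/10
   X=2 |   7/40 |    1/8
0.0003 nats

Mutual information: I(X;Y) = H(X) + H(Y) - H(X,Y)

Marginals:
P(X) = (9/20, 1/4, 3/10), H(X) = 1.0671 nats
P(Y) = (3/5, 2/5), H(Y) = 0.6730 nats

Joint entropy: H(X,Y) = 1.7398 nats

I(X;Y) = 1.0671 + 0.6730 - 1.7398 = 0.0003 nats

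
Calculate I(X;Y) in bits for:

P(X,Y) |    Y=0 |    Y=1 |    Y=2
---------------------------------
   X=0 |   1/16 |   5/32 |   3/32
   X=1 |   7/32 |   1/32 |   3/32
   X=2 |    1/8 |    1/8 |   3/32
0.1358 bits

Mutual information: I(X;Y) = H(X) + H(Y) - H(X,Y)

Marginals:
P(X) = (5/16, 11/32, 11/32), H(X) = 1.5835 bits
P(Y) = (13/32, 5/16, 9/32), H(Y) = 1.5671 bits

Joint entropy: H(X,Y) = 3.0148 bits

I(X;Y) = 1.5835 + 1.5671 - 3.0148 = 0.1358 bits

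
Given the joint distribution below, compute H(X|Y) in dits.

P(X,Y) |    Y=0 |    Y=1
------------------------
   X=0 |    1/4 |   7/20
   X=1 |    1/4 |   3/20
0.2832 dits

Using the chain rule: H(X|Y) = H(X,Y) - H(Y)

First, compute H(X,Y) = 0.5842 dits

Marginal P(Y) = (1/2, 1/2)
H(Y) = 0.3010 dits

H(X|Y) = H(X,Y) - H(Y) = 0.5842 - 0.3010 = 0.2832 dits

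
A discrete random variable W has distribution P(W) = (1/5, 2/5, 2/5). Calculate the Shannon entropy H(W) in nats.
1.0549 nats

Shannon entropy is H(X) = -Σ p(x) log p(x).

For P = (1/5, 2/5, 2/5):
H = -1/5 × log_e(1/5) -2/5 × log_e(2/5) -2/5 × log_e(2/5)
H = 1.0549 nats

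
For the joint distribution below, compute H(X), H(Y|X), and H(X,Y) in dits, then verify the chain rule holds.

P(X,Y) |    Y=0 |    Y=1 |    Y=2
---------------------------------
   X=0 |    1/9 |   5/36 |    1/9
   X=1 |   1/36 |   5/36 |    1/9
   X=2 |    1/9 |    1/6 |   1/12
H(X,Y) = 0.9251, H(X) = 0.4740, H(Y|X) = 0.4511 (all in dits)

Chain rule: H(X,Y) = H(X) + H(Y|X)

Left side — joint entropy directly:
H(X,Y) = -Σ p(x,y) log p(x,y) = 0.9251 dits

Right side — compute H(Y|X) from the conditional distributions:
P(X) = (13/36, 5/18, 13/36), so H(X) = 0.4740 dits
H(Y|X) = Σ_x P(X=x) · H(Y|X=x):
  P(Y|X=0) = (4/13, 5/13, 4/13), H(Y|X=0) = 0.4746, weight P(X=0) = 13/36
  P(Y|X=1) = (1/10, 1/2, 2/5), H(Y|X=1) = 0.4097, weight P(X=1) = 5/18
  P(Y|X=2) = (4/13, 6/13, 3/13), H(Y|X=2) = 0.4594, weight P(X=2) = 13/36
H(Y|X) = 0.4511 dits

H(X) + H(Y|X) = 0.4740 + 0.4511 = 0.9251 dits

Both sides equal 0.9251 dits. ✓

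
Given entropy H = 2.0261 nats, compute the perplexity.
7.5844

Perplexity is e^H (or exp(H) for natural log).

H = 2.0261 nats
Perplexity = e^2.0261 = 7.5844

Interpretation: The model's uncertainty is equivalent to choosing uniformly among 7.6 options.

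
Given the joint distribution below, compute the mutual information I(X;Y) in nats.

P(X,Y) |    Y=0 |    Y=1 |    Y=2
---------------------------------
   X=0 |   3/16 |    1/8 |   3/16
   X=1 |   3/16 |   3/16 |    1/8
0.0126 nats

Mutual information: I(X;Y) = H(X) + H(Y) - H(X,Y)

Marginals:
P(X) = (1/2, 1/2), H(X) = 0.6931 nats
P(Y) = (3/8, 5/16, 5/16), H(Y) = 1.0948 nats

Joint entropy: H(X,Y) = 1.7753 nats

I(X;Y) = 0.6931 + 1.0948 - 1.7753 = 0.0126 nats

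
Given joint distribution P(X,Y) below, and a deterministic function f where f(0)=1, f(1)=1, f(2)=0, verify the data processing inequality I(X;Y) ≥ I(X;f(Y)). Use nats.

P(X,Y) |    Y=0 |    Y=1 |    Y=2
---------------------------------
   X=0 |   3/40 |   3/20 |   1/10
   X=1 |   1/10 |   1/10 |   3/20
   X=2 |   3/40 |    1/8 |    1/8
I(X;Y) = 0.0119, I(X;f(Y)) = 0.0054, inequality holds: 0.0119 ≥ 0.0054

Data Processing Inequality: For any Markov chain X → Y → Z, we have I(X;Y) ≥ I(X;Z).

Here Z = f(Y) is a deterministic function of Y, forming X → Y → Z.

Original I(X;Y) = 0.0119 nats

After applying f:
P(X,Z) where Z=f(Y):
- P(X,Z=0) = P(X,Y=2)
- P(X,Z=1) = P(X,Y=0) + P(X,Y=1)

I(X;Z) = I(X;f(Y)) = 0.0054 nats

Verification: 0.0119 ≥ 0.0054 ✓

Information cannot be created by processing; the function f can only lose information about X.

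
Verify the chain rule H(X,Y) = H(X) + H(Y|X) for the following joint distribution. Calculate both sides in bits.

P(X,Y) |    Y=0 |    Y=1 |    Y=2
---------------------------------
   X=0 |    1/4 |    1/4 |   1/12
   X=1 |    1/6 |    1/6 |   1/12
H(X,Y) = 2.4591, H(X) = 0.9799, H(Y|X) = 1.4793 (all in bits)

Chain rule: H(X,Y) = H(X) + H(Y|X)

Left side — joint entropy directly:
H(X,Y) = -Σ p(x,y) log p(x,y) = 2.4591 bits

Right side — compute H(Y|X) from the conditional distributions:
P(X) = (7/12, 5/12), so H(X) = 0.9799 bits
H(Y|X) = Σ_x P(X=x) · H(Y|X=x):
  P(Y|X=0) = (3/7, 3/7, 1/7), H(Y|X=0) = 1.4488, weight P(X=0) = 7/12
  P(Y|X=1) = (2/5, 2/5, 1/5), H(Y|X=1) = 1.5219, weight P(X=1) = 5/12
H(Y|X) = 1.4793 bits

H(X) + H(Y|X) = 0.9799 + 1.4793 = 2.4591 bits

Both sides equal 2.4591 bits. ✓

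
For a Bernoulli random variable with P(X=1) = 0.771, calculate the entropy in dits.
0.2337 dits

The binary entropy function is:
H(p) = -p log(p) - (1-p) log(1-p)

H(0.771) = -0.771 × log_10(0.771) - 0.229 × log_10(0.229)
H(0.771) = 0.2337 dits

Note: Binary entropy is maximized at p=0.5 (H=1 bit) and minimized at p=0 or p=1 (H=0).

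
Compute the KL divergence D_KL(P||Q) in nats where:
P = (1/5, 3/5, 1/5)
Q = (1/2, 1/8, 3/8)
0.6322 nats

KL divergence: D_KL(P||Q) = Σ p(x) log(p(x)/q(x))

Computing term by term:
  x=0: 1/5 × log_e[(1/5)/(1/2)] = 1/5 × -0.9163 = -0.1833
  x=1: 3/5 × log_e[(3/5)/(1/8)] = 3/5 × 1.5686 = 0.9412
  x=2: 1/5 × log_e[(1/5)/(3/8)] = 1/5 × -0.6286 = -0.1257

D_KL(P||Q) = 0.6322 nats

Note: KL divergence is always non-negative and equals 0 iff P = Q.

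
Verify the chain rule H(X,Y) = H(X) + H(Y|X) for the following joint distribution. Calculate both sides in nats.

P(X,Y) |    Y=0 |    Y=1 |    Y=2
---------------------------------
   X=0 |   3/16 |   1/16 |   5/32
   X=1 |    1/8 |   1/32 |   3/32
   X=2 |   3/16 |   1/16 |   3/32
H(X,Y) = 2.0764, H(X) = 1.0796, H(Y|X) = 0.9968 (all in nats)

Chain rule: H(X,Y) = H(X) + H(Y|X)

Left side — joint entropy directly:
H(X,Y) = -Σ p(x,y) log p(x,y) = 2.0764 nats

Right side — compute H(Y|X) from the conditional distributions:
P(X) = (13/32, 1/4, 11/32), so H(X) = 1.0796 nats
H(Y|X) = Σ_x P(X=x) · H(Y|X=x):
  P(Y|X=0) = (6/13, 2/13, 5/13), H(Y|X=0) = 1.0123, weight P(X=0) = 13/32
  P(Y|X=1) = (1/2, 1/8, 3/8), H(Y|X=1) = 0.9743, weight P(X=1) = 1/4
  P(Y|X=2) = (6/11, 2/11, 3/11), H(Y|X=2) = 0.9949, weight P(X=2) = 11/32
H(Y|X) = 0.9968 nats

H(X) + H(Y|X) = 1.0796 + 0.9968 = 2.0764 nats

Both sides equal 2.0764 nats. ✓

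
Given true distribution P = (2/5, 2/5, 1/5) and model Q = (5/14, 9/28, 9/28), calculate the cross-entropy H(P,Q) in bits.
1.5766 bits

Cross-entropy: H(P,Q) = -Σ p(x) log q(x)

Alternatively: H(P,Q) = H(P) + D_KL(P||Q)
H(P) = 1.5219 bits
D_KL(P||Q) = 0.0547 bits

H(P,Q) = 1.5219 + 0.0547 = 1.5766 bits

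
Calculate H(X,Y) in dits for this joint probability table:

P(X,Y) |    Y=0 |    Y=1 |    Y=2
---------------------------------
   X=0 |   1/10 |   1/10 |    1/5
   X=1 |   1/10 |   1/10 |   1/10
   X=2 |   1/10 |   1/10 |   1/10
0.9398 dits

Joint entropy is H(X,Y) = -Σ_{x,y} p(x,y) log p(x,y).

Summing over all non-zero entries:
H(X,Y) = -[1/10·log_10(1/10) + 1/10·log_10(1/10) + 1/5·log_10(1/5) + 1/10·log_10(1/10) + 1/10·log_10(1/10) + 1/10·log_10(1/10) + 1/10·log_10(1/10) + 1/10·log_10(1/10) + 1/10·log_10(1/10)]
H(X,Y) = 0.9398 dits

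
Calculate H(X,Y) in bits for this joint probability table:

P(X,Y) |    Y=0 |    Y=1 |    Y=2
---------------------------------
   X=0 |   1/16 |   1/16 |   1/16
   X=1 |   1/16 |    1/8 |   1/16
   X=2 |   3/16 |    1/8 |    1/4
2.9528 bits

Joint entropy is H(X,Y) = -Σ_{x,y} p(x,y) log p(x,y).

Summing over all non-zero entries:
H(X,Y) = -[1/16·log_2(1/16) + 1/16·log_2(1/16) + 1/16·log_2(1/16) + 1/16·log_2(1/16) + 1/8·log_2(1/8) + 1/16·log_2(1/16) + 3/16·log_2(3/16) + 1/8·log_2(1/8) + 1/4·log_2(1/4)]
H(X,Y) = 2.9528 bits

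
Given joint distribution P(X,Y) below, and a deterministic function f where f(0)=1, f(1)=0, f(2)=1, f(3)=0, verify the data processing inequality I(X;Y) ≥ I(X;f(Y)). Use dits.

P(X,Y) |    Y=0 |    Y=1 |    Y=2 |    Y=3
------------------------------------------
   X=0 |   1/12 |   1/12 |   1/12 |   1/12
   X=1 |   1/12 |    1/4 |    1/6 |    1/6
I(X;Y) = 0.0066, I(X;f(Y)) = 0.0031, inequality holds: 0.0066 ≥ 0.0031

Data Processing Inequality: For any Markov chain X → Y → Z, we have I(X;Y) ≥ I(X;Z).

Here Z = f(Y) is a deterministic function of Y, forming X → Y → Z.

Original I(X;Y) = 0.0066 dits

After applying f:
P(X,Z) where Z=f(Y):
- P(X,Z=0) = P(X,Y=1) + P(X,Y=3)
- P(X,Z=1) = P(X,Y=0) + P(X,Y=2)

I(X;Z) = I(X;f(Y)) = 0.0031 dits

Verification: 0.0066 ≥ 0.0031 ✓

Information cannot be created by processing; the function f can only lose information about X.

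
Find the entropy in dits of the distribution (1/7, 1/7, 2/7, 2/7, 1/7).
0.6731 dits

Shannon entropy is H(X) = -Σ p(x) log p(x).

For P = (1/7, 1/7, 2/7, 2/7, 1/7):
H = -1/7 × log_10(1/7) -1/7 × log_10(1/7) -2/7 × log_10(2/7) -2/7 × log_10(2/7) -1/7 × log_10(1/7)
H = 0.6731 dits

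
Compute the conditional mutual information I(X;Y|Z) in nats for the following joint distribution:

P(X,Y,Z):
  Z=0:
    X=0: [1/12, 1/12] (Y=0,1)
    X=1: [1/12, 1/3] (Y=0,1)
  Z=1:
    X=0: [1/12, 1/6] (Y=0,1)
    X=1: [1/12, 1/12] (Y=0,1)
0.0307 nats

Conditional mutual information: I(X;Y|Z) = H(X|Z) + H(Y|Z) - H(X,Y|Z)

H(Z) = 0.6792
H(X,Z) = 1.3086 → H(X|Z) = 0.6294
H(Y,Z) = 1.3086 → H(Y|Z) = 0.6294
H(X,Y,Z) = 1.9073 → H(X,Y|Z) = 1.2281

I(X;Y|Z) = 0.6294 + 0.6294 - 1.2281 = 0.0307 nats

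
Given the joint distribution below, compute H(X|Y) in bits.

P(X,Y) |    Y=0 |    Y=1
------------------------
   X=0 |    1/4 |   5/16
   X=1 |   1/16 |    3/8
0.9090 bits

Using the chain rule: H(X|Y) = H(X,Y) - H(Y)

First, compute H(X,Y) = 1.8050 bits

Marginal P(Y) = (5/16, 11/16)
H(Y) = 0.8960 bits

H(X|Y) = H(X,Y) - H(Y) = 1.8050 - 0.8960 = 0.9090 bits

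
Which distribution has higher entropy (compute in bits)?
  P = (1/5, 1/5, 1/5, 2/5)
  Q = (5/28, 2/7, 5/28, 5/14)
Q

Computing entropies in bits:
H(P) = 1.9219
H(Q) = 1.9345

Distribution Q has higher entropy.

Intuition: The distribution closer to uniform (more spread out) has higher entropy.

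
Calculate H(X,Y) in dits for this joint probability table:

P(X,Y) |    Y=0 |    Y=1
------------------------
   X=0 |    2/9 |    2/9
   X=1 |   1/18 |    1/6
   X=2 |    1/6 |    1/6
0.7491 dits

Joint entropy is H(X,Y) = -Σ_{x,y} p(x,y) log p(x,y).

Summing over all non-zero entries:
H(X,Y) = -[2/9·log_10(2/9) + 2/9·log_10(2/9) + 1/18·log_10(1/18) + 1/6·log_10(1/6) + 1/6·log_10(1/6) + 1/6·log_10(1/6)]
H(X,Y) = 0.7491 dits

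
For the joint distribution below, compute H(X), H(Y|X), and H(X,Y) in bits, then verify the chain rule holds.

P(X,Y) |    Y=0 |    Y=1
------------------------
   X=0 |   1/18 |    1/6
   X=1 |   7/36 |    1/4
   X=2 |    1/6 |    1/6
H(X,Y) = 2.4835, H(X) = 1.5305, H(Y|X) = 0.9530 (all in bits)

Chain rule: H(X,Y) = H(X) + H(Y|X)

Left side — joint entropy directly:
H(X,Y) = -Σ p(x,y) log p(x,y) = 2.4835 bits

Right side — compute H(Y|X) from the conditional distributions:
P(X) = (2/9, 4/9, 1/3), so H(X) = 1.5305 bits
H(Y|X) = Σ_x P(X=x) · H(Y|X=x):
  P(Y|X=0) = (1/4, 3/4), H(Y|X=0) = 0.8113, weight P(X=0) = 2/9
  P(Y|X=1) = (7/16, 9/16), H(Y|X=1) = 0.9887, weight P(X=1) = 4/9
  P(Y|X=2) = (1/2, 1/2), H(Y|X=2) = 1.0000, weight P(X=2) = 1/3
H(Y|X) = 0.9530 bits

H(X) + H(Y|X) = 1.5305 + 0.9530 = 2.4835 bits

Both sides equal 2.4835 bits. ✓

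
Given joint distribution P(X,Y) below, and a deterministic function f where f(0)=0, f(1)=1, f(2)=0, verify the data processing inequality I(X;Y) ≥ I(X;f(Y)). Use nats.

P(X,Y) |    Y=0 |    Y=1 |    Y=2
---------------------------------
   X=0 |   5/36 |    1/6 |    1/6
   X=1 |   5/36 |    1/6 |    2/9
I(X;Y) = 0.0024, I(X;f(Y)) = 0.0008, inequality holds: 0.0024 ≥ 0.0008

Data Processing Inequality: For any Markov chain X → Y → Z, we have I(X;Y) ≥ I(X;Z).

Here Z = f(Y) is a deterministic function of Y, forming X → Y → Z.

Original I(X;Y) = 0.0024 nats

After applying f:
P(X,Z) where Z=f(Y):
- P(X,Z=0) = P(X,Y=0) + P(X,Y=2)
- P(X,Z=1) = P(X,Y=1)

I(X;Z) = I(X;f(Y)) = 0.0008 nats

Verification: 0.0024 ≥ 0.0008 ✓

Information cannot be created by processing; the function f can only lose information about X.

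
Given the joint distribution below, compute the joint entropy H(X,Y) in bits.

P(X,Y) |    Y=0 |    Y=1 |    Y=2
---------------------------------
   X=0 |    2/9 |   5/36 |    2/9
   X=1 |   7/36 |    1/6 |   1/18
2.4818 bits

Joint entropy is H(X,Y) = -Σ_{x,y} p(x,y) log p(x,y).

Summing over all non-zero entries:
H(X,Y) = -[2/9·log_2(2/9) + 5/36·log_2(5/36) + 2/9·log_2(2/9) + 7/36·log_2(7/36) + 1/6·log_2(1/6) + 1/18·log_2(1/18)]
H(X,Y) = 2.4818 bits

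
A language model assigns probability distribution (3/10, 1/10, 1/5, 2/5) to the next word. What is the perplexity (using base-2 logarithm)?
3.5961

Perplexity is 2^H (or exp(H) for natural log).

First, H = -Σ p log p = 1.8464 bits
Perplexity = 2^1.8464 = 3.5961

Interpretation: The model's uncertainty is equivalent to choosing uniformly among 3.6 options.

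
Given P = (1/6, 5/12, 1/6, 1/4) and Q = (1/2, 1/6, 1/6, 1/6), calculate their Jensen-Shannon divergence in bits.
0.1089 bits

Jensen-Shannon divergence is:
JSD(P||Q) = 0.5 × D_KL(P||M) + 0.5 × D_KL(Q||M)
where M = 0.5 × (P + Q) is the mixture distribution.

M = 0.5 × (1/6, 5/12, 1/6, 1/4) + 0.5 × (1/2, 1/6, 1/6, 1/6) = (1/3, 7/24, 1/6, 5/24)

D_KL(P||M) = 0.1135 bits
D_KL(Q||M) = 0.1043 bits

JSD(P||Q) = 0.5 × 0.1135 + 0.5 × 0.1043 = 0.1089 bits

Unlike KL divergence, JSD is symmetric and bounded: 0 ≤ JSD ≤ log(2).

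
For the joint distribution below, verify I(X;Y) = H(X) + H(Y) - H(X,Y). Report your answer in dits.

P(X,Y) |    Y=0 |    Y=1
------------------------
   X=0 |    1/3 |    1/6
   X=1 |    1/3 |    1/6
I(X;Y) = 0.0000 dits

Mutual information has multiple equivalent forms:
- I(X;Y) = H(X) - H(X|Y)
- I(X;Y) = H(Y) - H(Y|X)
- I(X;Y) = H(X) + H(Y) - H(X,Y)

Computing all quantities:
H(X) = 0.3010, H(Y) = 0.2764, H(X,Y) = 0.5775
H(X|Y) = 0.3010, H(Y|X) = 0.2764

Verification:
H(X) - H(X|Y) = 0.3010 - 0.3010 = 0.0000
H(Y) - H(Y|X) = 0.2764 - 0.2764 = 0.0000
H(X) + H(Y) - H(X,Y) = 0.3010 + 0.2764 - 0.5775 = 0.0000

All forms give I(X;Y) = 0.0000 dits. ✓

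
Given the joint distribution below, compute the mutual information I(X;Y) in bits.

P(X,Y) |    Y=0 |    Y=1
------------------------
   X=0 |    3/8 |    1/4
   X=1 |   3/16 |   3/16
0.0069 bits

Mutual information: I(X;Y) = H(X) + H(Y) - H(X,Y)

Marginals:
P(X) = (5/8, 3/8), H(X) = 0.9544 bits
P(Y) = (9/16, 7/16), H(Y) = 0.9887 bits

Joint entropy: H(X,Y) = 1.9363 bits

I(X;Y) = 0.9544 + 0.9887 - 1.9363 = 0.0069 bits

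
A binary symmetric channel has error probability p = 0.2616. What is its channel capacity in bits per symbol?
0.1708 bits

For a binary symmetric channel (BSC) with error probability p:
Capacity C = 1 - H(p) bits per symbol

where H(p) = -p log₂(p) - (1-p) log₂(1-p) is the binary entropy function.

H(0.2616) = 0.8292 bits
C = 1 - 0.8292 = 0.1708 bits per symbol

This means we can reliably transmit up to 0.1708 bits of information per channel use.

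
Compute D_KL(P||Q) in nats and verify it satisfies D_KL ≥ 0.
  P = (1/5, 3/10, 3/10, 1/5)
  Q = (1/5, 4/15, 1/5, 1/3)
0.0548 nats

KL divergence satisfies the Gibbs inequality: D_KL(P||Q) ≥ 0 for all distributions P, Q.

D_KL(P||Q) = Σ p(x) log(p(x)/q(x))
Term by term:
  x=0: 1/5 × log_e[(1/5)/(1/5)] = 0.0000
  x=1: 3/10 × log_e[(3/10)/(4/15)] = 0.0353
  x=2: 3/10 × log_e[(3/10)/(1/5)] = 0.1216
  x=3: 1/5 × log_e[(1/5)/(1/3)] = -0.1022
D_KL(P||Q) = 0.0548 nats

D_KL(P||Q) = 0.0548 ≥ 0 ✓

This non-negativity is a fundamental property: relative entropy cannot be negative because it measures how different Q is from P.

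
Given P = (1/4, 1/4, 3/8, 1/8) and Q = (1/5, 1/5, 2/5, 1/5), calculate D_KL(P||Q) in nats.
0.0286 nats

KL divergence: D_KL(P||Q) = Σ p(x) log(p(x)/q(x))

Computing term by term:
  x=0: 1/4 × log_e[(1/4)/(1/5)] = 1/4 × 0.2231 = 0.0558
  x=1: 1/4 × log_e[(1/4)/(1/5)] = 1/4 × 0.2231 = 0.0558
  x=2: 3/8 × log_e[(3/8)/(2/5)] = 3/8 × -0.0645 = -0.0242
  x=3: 1/8 × log_e[(1/8)/(1/5)] = 1/8 × -0.4700 = -0.0588

D_KL(P||Q) = 0.0286 nats

Note: KL divergence is always non-negative and equals 0 iff P = Q.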